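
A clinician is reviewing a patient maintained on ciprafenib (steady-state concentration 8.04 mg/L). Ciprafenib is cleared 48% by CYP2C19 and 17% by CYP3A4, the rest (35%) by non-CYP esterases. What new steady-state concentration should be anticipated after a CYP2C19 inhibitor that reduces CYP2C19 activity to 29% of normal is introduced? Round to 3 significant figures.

The CYP2C19 pathway (48% of clearance) is reduced to 0.29× activity: 0.48 × 0.29 = 0.1392.
CYP3A4 (17%) and the residual 35% are unaffected.
CL_new/CL_old = 0.1392 + 0.17 + 0.35 = 0.6592.
With dosing unchanged, steady-state concentration scales as 1/CL: 8.04 / 0.6592 = 12.2 mg/L.

12.2 mg/L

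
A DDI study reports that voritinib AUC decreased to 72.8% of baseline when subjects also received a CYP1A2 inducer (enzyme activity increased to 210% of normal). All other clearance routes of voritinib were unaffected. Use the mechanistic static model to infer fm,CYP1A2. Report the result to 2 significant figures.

CL'/CL = 1 / 0.728 = 1.374
2.1·fm + (1 − fm) = 1.374
fm = (1.374 − 1) / (2.1 − 1) = 0.34

0.34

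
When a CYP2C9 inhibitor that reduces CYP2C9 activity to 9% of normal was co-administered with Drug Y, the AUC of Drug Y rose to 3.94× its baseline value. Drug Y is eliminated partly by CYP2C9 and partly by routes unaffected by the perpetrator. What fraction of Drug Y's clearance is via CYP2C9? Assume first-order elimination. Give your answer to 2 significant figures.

Let x = fm,CYP2C9. Because AUC ∝ 1/CL, relative clearance fell to 1/3.94 = 0.2538.
Setting x·0.09 + (1 − x) = 0.2538 and solving: x = (0.2538 − 1)/(0.09 − 1) = 0.82.

0.82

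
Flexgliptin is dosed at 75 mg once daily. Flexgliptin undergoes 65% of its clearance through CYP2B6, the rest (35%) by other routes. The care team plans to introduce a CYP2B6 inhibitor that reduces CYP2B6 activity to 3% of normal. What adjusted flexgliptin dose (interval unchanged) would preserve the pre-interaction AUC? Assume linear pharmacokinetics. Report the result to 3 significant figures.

27.7 mg

CYP2B6: 0.65 × 0.03 = 0.0195
Other: 0.35 (unchanged)
CL_new/CL_old = 0.0195 + 0.35 = 0.3695.
Css,avg = (dose rate)/CL, so holding Css fixed requires dose ∝ CL: 75 × 0.3695 = 27.7 mg.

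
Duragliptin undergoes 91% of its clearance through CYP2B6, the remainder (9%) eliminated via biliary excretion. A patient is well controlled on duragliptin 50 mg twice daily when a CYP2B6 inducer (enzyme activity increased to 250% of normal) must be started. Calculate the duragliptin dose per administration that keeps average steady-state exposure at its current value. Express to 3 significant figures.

118 mg

CYP2B6: 0.91 × 2.5 = 2.275
Other: 0.09 (unchanged)
CL_new/CL_old = 2.275 + 0.09 = 2.365.
Exposure is unchanged when dose changes in proportion to clearance. New dose = 50 mg × 2.365 = 118 mg.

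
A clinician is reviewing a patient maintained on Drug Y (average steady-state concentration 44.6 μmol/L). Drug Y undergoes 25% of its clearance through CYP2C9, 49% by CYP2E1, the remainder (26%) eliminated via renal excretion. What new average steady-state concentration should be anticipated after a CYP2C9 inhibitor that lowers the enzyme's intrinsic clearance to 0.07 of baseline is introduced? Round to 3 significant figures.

The CYP2C9 pathway (25% of clearance) is reduced to 0.07× activity: 0.25 × 0.07 = 0.0175.
CYP2E1 (49%) and the residual 26% are unaffected.
CL_new/CL_old = 0.0175 + 0.49 + 0.26 = 0.7675.
New average steady-state concentration = baseline ÷ relative clearance = 44.6 / 0.7675 = 58.1 μmol/L.

58.1 μmol/L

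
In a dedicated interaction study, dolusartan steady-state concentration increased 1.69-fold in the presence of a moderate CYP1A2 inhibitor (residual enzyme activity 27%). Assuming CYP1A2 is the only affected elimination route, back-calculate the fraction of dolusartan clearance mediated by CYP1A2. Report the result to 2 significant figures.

0.56

Let fm be the CYP1A2 fraction. New clearance relative to baseline = fm × 0.27 + (1 − fm).
Steady-state concentration ratio = 1 / (new CL fraction), so new CL fraction = 1 / 1.69 = 0.5917.
fm × 0.27 + 1 − fm = 0.5917  ⇒  fm × (0.27 − 1) = −0.4083  ⇒  fm = 0.56.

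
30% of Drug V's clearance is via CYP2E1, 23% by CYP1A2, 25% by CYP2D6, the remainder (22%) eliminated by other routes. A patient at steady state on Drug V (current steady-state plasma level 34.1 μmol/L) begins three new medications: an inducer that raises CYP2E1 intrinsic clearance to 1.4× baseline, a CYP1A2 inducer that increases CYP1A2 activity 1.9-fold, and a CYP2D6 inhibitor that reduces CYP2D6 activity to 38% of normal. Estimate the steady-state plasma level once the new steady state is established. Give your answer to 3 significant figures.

29.1 μmol/L

The CYP2E1 pathway (30% of clearance) rises to 1.4× activity: 0.3 × 1.4 = 0.42.
The CYP1A2 pathway (23% of clearance) is boosted to 1.9× activity: 0.23 × 1.9 = 0.437.
The CYP2D6 pathway (25% of clearance) drops to 0.38× activity: 0.25 × 0.38 = 0.095.
Non-CYP routes (22%) are unchanged.
Relative clearance = 0.42 + 0.437 + 0.095 + 0.22 = 1.172.
Steady-state plasma level ∝ 1/CL: new value = 34.1 / 1.172 = 29.1 μmol/L.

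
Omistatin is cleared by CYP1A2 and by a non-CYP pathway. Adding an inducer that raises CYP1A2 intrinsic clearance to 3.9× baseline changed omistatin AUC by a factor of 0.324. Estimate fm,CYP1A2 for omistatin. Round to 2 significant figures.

Call the CYP1A2 fraction fm. After the interaction, CL_new/CL_old = fm × 3.9 + (1 − fm).
AUC ratio = 1 / (new CL fraction), so new CL fraction = 1 / 0.324 = 3.086.
fm × 3.9 + 1 − fm = 3.086  ⇒  fm × (3.9 − 1) = 2.086  ⇒  fm = 0.72.

0.72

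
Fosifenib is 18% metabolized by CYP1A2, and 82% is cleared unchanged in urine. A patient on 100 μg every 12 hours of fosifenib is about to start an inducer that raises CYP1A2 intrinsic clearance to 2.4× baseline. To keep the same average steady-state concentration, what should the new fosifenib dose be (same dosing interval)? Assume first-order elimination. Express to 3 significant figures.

The CYP1A2 pathway (18% of clearance) increases to 2.4× activity: 0.18 × 2.4 = 0.432.
Non-CYP routes (82%) are unchanged.
CL_new/CL_old = 0.432 + 0.82 = 1.252.
To maintain the same steady-state level, dose must scale with clearance: new dose = 100 × 1.252 = 125 μg.

125 μg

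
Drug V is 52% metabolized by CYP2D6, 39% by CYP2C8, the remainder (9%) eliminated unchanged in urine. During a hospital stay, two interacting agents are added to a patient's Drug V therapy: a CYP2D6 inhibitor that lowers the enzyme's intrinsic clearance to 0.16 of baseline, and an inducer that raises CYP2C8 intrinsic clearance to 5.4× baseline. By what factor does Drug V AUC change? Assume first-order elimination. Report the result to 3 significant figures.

0.439

The CYP2D6 pathway (52% of clearance) falls to 0.16× activity: 0.52 × 0.16 = 0.0832.
The CYP2C8 pathway (39% of clearance) is boosted to 5.4× activity: 0.39 × 5.4 = 2.106.
The remaining 9% of clearance is unaffected.
New clearance relative to baseline: 0.0832 + 2.106 + 0.09 = 2.2792.
Because AUC varies inversely with clearance, the combined effect is 1 / 2.2792 = 0.439.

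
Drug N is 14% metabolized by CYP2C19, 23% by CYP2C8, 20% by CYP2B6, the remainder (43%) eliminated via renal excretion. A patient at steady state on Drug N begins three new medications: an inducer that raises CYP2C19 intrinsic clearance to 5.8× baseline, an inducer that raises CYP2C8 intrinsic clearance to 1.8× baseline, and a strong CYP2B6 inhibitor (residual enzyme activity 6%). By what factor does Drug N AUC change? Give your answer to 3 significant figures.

CYP2C19: 0.14 × 5.8 = 0.812
CYP2C8: 0.23 × 1.8 = 0.414
CYP2B6: 0.2 × 0.06 = 0.012
Other: 0.43 (unchanged)
Relative clearance = 0.812 + 0.414 + 0.012 + 0.43 = 1.668.
Net AUC ratio = 1 / 1.668 = 0.600.

0.600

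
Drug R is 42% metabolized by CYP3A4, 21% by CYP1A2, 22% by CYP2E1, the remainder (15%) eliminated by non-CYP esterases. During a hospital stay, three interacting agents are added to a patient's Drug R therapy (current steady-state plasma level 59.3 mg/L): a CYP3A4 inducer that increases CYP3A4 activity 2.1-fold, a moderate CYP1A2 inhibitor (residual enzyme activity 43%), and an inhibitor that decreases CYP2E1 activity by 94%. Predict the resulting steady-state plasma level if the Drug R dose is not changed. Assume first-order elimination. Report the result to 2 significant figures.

52 mg/L

The CYP3A4 pathway (42% of clearance) is boosted to 2.1× activity: 0.42 × 2.1 = 0.882.
The CYP1A2 pathway (21% of clearance) drops to 0.43× activity: 0.21 × 0.43 = 0.0903.
The CYP2E1 pathway (22% of clearance) falls to 0.06× activity: 0.22 × 0.06 = 0.0132.
Non-CYP routes (15%) are unchanged.
CL_new/CL_old = 0.882 + 0.0903 + 0.0132 + 0.15 = 1.1355.
Steady-state plasma level ∝ 1/CL: new value = 59.3 / 1.1355 = 52 mg/L.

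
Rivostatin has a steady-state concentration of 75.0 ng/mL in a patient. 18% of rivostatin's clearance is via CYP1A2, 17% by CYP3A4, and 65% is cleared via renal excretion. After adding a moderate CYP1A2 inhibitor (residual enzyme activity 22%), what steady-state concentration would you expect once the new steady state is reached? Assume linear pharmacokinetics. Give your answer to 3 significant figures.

The CYP1A2 pathway (18% of clearance) falls to 0.22× activity: 0.18 × 0.22 = 0.0396.
CYP3A4 (17%) and the residual 65% are unaffected.
New clearance relative to baseline: 0.0396 + 0.17 + 0.65 = 0.8596.
With dosing unchanged, steady-state concentration scales as 1/CL: 75.0 / 0.8596 = 87.2 ng/mL.

87.2 ng/mL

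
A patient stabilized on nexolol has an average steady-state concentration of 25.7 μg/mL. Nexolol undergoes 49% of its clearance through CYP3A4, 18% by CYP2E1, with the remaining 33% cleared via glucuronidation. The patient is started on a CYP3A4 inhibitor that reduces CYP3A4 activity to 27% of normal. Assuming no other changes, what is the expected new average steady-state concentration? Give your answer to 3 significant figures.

The CYP3A4 pathway (49% of clearance) drops to 0.27× activity: 0.49 × 0.27 = 0.1323.
CYP2E1 (18%) and the residual 33% are unaffected.
CL_new/CL_old = 0.1323 + 0.18 + 0.33 = 0.6423.
With dosing unchanged, average steady-state concentration scales as 1/CL: 25.7 / 0.6423 = 40.0 μg/mL.

40.0 μg/mL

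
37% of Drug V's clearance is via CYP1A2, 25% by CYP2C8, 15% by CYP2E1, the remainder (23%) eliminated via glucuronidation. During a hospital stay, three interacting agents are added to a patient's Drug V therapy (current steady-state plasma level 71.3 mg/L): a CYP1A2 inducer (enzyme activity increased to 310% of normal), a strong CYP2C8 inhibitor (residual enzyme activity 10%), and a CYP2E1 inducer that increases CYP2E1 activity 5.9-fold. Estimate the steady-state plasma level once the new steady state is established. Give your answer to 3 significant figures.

31.2 mg/L

CYP1A2: 0.37 × 3.1 = 1.147
CYP2C8: 0.25 × 0.1 = 0.025
CYP2E1: 0.15 × 5.9 = 0.885
Other: 0.23 (unchanged)
New clearance relative to baseline: 1.147 + 0.025 + 0.885 + 0.23 = 2.287.
New steady-state plasma level = 71.3 / 2.287 = 31.2 mg/L (concentration scales inversely with clearance).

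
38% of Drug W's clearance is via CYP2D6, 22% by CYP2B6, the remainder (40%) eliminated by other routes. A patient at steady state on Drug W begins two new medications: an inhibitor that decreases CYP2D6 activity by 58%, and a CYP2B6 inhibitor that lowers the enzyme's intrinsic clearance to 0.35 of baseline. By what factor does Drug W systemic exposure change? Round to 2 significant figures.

The CYP2D6 pathway (38% of clearance) is reduced to 0.42× activity: 0.38 × 0.42 = 0.1596.
The CYP2B6 pathway (22% of clearance) falls to 0.35× activity: 0.22 × 0.35 = 0.077.
Non-CYP routes (40%) are unchanged.
Relative clearance = 0.1596 + 0.077 + 0.4 = 0.6366.
Because systemic exposure varies inversely with clearance, the combined effect is 1 / 0.6366 = 1.6.

1.6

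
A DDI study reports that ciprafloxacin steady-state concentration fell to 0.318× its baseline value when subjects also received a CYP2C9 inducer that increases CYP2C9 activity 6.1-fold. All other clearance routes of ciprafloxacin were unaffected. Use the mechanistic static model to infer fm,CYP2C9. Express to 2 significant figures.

CL'/CL = 1 / 0.318 = 3.145
6.1·fm + (1 − fm) = 3.145
fm = (3.145 − 1) / (6.1 − 1) = 0.42

0.42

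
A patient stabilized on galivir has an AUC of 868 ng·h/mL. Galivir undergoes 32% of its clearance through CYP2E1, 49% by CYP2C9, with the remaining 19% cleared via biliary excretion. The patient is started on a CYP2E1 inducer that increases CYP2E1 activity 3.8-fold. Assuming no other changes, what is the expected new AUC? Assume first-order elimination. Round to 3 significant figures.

The CYP2E1 pathway (32% of clearance) is boosted to 3.8× activity: 0.32 × 3.8 = 1.216.
CYP2C9 (49%) and the residual 19% are unaffected.
Relative clearance = 1.216 + 0.49 + 0.19 = 1.896.
New AUC = baseline ÷ relative clearance = 868 / 1.896 = 458 ng·h/mL.

458 ng·h/mL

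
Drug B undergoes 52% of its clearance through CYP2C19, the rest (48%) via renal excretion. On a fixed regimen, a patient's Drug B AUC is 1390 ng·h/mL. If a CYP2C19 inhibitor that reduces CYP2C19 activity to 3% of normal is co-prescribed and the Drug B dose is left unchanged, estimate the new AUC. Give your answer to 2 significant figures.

CYP2C19: 0.52 × 0.03 = 0.0156
Other: 0.48 (unchanged)
New clearance relative to baseline: 0.0156 + 0.48 = 0.4956.
New AUC = baseline ÷ relative clearance = 1390 / 0.4956 = 2.8 × 10³ ng·h/mL.

2.8 × 10³ ng·h/mL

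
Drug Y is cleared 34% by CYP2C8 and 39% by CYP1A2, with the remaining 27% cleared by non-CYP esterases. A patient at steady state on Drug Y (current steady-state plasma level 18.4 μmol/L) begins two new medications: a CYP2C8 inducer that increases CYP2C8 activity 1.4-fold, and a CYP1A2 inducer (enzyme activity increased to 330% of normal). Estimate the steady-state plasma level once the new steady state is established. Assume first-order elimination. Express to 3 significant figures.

CYP2C8: 0.34 × 1.4 = 0.476
CYP1A2: 0.39 × 3.3 = 1.287
Other: 0.27 (unchanged)
Relative clearance = 0.476 + 1.287 + 0.27 = 2.033.
Steady-state plasma level ∝ 1/CL: new value = 18.4 / 2.033 = 9.05 μmol/L.

9.05 μmol/L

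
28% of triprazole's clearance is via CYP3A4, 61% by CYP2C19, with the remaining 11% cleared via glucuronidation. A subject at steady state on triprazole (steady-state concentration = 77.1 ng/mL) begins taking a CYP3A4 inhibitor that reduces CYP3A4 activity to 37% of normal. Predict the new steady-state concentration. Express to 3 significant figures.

The CYP3A4 pathway (28% of clearance) is reduced to 0.37× activity: 0.28 × 0.37 = 0.1036.
CYP2C19 (61%) and the residual 11% are unaffected.
Relative clearance = 0.1036 + 0.61 + 0.11 = 0.8236.
Steady-state concentration ∝ 1/CL, so new value = 77.1 / 0.8236 = 93.6 ng/mL.

93.6 ng/mL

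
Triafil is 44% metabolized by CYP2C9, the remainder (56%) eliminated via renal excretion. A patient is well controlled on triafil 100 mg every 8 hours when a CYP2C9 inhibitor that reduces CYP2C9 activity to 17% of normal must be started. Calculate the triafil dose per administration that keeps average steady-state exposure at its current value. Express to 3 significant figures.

63.5 mg

The CYP2C9 pathway (44% of clearance) falls to 0.17× activity: 0.44 × 0.17 = 0.0748.
Non-CYP routes (56%) are unchanged.
New clearance relative to baseline: 0.0748 + 0.56 = 0.6348.
Css,avg = (dose rate)/CL, so holding Css fixed requires dose ∝ CL: 100 × 0.6348 = 63.5 mg.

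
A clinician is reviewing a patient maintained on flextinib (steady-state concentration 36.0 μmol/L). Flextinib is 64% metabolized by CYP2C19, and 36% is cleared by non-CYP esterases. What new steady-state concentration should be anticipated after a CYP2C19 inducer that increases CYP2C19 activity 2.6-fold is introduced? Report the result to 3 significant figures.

The CYP2C19 pathway (64% of clearance) is boosted to 2.6× activity: 0.64 × 2.6 = 1.664.
Non-CYP routes (36%) are unchanged.
Relative clearance = 1.664 + 0.36 = 2.024.
New steady-state concentration = baseline ÷ relative clearance = 36.0 / 2.024 = 17.8 μmol/L.

17.8 μmol/L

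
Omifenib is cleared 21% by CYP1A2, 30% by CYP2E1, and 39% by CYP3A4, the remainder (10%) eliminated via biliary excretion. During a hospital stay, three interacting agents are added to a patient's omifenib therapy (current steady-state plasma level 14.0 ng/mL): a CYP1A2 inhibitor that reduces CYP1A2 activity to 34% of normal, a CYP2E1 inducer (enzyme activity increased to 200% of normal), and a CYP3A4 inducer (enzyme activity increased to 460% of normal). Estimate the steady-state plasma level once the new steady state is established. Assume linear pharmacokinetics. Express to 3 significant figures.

The CYP1A2 pathway (21% of clearance) is reduced to 0.34× activity: 0.21 × 0.34 = 0.0714.
The CYP2E1 pathway (30% of clearance) increases to 2× activity: 0.3 × 2 = 0.6.
The CYP3A4 pathway (39% of clearance) is boosted to 4.6× activity: 0.39 × 4.6 = 1.794.
Non-CYP routes (10%) are unchanged.
CL_new/CL_old = 0.0714 + 0.6 + 1.794 + 0.1 = 2.5654.
New steady-state plasma level = 14.0 / 2.5654 = 5.46 ng/mL (concentration scales inversely with clearance).

5.46 ng/mL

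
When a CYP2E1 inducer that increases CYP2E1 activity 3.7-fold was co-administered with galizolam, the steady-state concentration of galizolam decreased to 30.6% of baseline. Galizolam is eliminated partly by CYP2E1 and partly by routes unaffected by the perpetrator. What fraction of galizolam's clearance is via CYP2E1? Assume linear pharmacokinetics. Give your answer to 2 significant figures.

0.84

CL'/CL = 1 / 0.306 = 3.268
3.7·fm + (1 − fm) = 3.268
fm = (3.268 − 1) / (3.7 − 1) = 0.84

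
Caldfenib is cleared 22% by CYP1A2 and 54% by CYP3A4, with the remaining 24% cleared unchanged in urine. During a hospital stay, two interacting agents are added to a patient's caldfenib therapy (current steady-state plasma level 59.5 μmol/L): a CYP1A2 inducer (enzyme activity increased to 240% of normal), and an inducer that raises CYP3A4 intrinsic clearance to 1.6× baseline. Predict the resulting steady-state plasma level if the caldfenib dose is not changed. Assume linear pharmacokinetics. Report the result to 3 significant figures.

The CYP1A2 pathway (22% of clearance) increases to 2.4× activity: 0.22 × 2.4 = 0.528.
The CYP3A4 pathway (54% of clearance) is boosted to 1.6× activity: 0.54 × 1.6 = 0.864.
The remaining 24% of clearance is unaffected.
CL_new/CL_old = 0.528 + 0.864 + 0.24 = 1.632.
Steady-state plasma level ∝ 1/CL: new value = 59.5 / 1.632 = 36.5 μmol/L.

36.5 μmol/L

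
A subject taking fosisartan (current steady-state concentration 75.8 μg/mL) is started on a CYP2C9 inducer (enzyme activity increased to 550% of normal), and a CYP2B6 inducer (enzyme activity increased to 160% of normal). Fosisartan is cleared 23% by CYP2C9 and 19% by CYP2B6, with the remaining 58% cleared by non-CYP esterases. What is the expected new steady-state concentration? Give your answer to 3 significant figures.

The CYP2C9 pathway (23% of clearance) is boosted to 5.5× activity: 0.23 × 5.5 = 1.265.
The CYP2B6 pathway (19% of clearance) rises to 1.6× activity: 0.19 × 1.6 = 0.304.
Non-CYP routes (58%) are unchanged.
Relative clearance = 1.265 + 0.304 + 0.58 = 2.149.
New steady-state concentration = 75.8 / 2.149 = 35.3 μg/mL (concentration scales inversely with clearance).

35.3 μg/mL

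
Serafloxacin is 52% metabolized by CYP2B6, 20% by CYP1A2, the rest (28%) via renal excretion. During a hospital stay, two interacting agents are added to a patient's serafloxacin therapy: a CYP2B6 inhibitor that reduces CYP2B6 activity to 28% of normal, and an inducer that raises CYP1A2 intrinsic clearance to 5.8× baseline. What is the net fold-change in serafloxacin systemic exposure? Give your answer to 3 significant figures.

0.631

The CYP2B6 pathway (52% of clearance) is reduced to 0.28× activity: 0.52 × 0.28 = 0.1456.
The CYP1A2 pathway (20% of clearance) increases to 5.8× activity: 0.2 × 5.8 = 1.16.
The remaining 28% of clearance is unaffected.
New clearance relative to baseline: 0.1456 + 1.16 + 0.28 = 1.5856.
Net systemic exposure ratio = 1 / 1.5856 = 0.631.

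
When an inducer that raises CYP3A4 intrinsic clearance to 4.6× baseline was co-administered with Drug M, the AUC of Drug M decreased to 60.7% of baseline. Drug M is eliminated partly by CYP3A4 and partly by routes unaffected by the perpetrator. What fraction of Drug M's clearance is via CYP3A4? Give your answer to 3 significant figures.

0.180

CL'/CL = 1 / 0.607 = 1.647
4.6·fm + (1 − fm) = 1.647
fm = (1.647 − 1) / (4.6 − 1) = 0.180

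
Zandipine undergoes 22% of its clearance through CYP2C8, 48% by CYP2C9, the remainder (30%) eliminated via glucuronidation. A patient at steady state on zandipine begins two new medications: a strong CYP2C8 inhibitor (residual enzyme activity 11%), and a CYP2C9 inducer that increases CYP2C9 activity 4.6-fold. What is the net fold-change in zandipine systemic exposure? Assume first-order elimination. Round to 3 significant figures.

0.395

The CYP2C8 pathway (22% of clearance) falls to 0.11× activity: 0.22 × 0.11 = 0.0242.
The CYP2C9 pathway (48% of clearance) rises to 4.6× activity: 0.48 × 4.6 = 2.208.
Non-CYP routes (30%) are unchanged.
Relative clearance = 0.0242 + 2.208 + 0.3 = 2.5322.
Systemic exposure ∝ 1/CL: fold-change = 1 / 2.5322 = 0.395.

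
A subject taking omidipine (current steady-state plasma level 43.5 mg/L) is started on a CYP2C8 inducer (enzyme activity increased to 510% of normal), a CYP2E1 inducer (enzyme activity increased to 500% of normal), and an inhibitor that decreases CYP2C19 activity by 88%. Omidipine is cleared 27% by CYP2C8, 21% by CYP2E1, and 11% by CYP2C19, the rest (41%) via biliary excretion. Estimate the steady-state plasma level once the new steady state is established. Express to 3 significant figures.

CYP2C8: 0.27 × 5.1 = 1.377
CYP2E1: 0.21 × 5 = 1.05
CYP2C19: 0.11 × 0.12 = 0.0132
Other: 0.41 (unchanged)
CL_new/CL_old = 1.377 + 1.05 + 0.0132 + 0.41 = 2.8502.
New steady-state plasma level = 43.5 / 2.8502 = 15.3 mg/L (concentration scales inversely with clearance).

15.3 mg/L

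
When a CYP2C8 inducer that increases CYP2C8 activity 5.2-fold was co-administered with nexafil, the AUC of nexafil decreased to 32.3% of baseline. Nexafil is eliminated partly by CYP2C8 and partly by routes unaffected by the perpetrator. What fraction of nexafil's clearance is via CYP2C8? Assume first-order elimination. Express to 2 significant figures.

Call the CYP2C8 fraction fm. After the interaction, CL_new/CL_old = fm × 5.2 + (1 − fm).
AUC ratio = 1 / (new CL fraction), so new CL fraction = 1 / 0.323 = 3.096.
fm × 5.2 + 1 − fm = 3.096  ⇒  fm × (5.2 − 1) = 2.096  ⇒  fm = 0.50.

0.50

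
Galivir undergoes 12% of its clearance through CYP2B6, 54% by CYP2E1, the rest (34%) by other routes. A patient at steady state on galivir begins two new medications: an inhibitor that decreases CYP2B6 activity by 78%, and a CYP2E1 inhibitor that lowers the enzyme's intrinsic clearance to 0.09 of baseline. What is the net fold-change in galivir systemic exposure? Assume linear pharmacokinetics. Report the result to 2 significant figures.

CYP2B6: 0.12 × 0.22 = 0.0264
CYP2E1: 0.54 × 0.09 = 0.0486
Other: 0.34 (unchanged)
Relative clearance = 0.0264 + 0.0486 + 0.34 = 0.415.
Because systemic exposure varies inversely with clearance, the combined effect is 1 / 0.415 = 2.4.

2.4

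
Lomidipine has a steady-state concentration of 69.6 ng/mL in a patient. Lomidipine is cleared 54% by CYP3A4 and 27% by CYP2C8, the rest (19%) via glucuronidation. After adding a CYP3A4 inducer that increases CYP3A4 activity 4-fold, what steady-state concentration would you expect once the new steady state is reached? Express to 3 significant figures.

26.6 ng/mL

The CYP3A4 pathway (54% of clearance) rises to 4× activity: 0.54 × 4 = 2.16.
CYP2C8 (27%) and the residual 19% are unaffected.
CL_new/CL_old = 2.16 + 0.27 + 0.19 = 2.62.
New steady-state concentration = baseline ÷ relative clearance = 69.6 / 2.62 = 26.6 ng/mL.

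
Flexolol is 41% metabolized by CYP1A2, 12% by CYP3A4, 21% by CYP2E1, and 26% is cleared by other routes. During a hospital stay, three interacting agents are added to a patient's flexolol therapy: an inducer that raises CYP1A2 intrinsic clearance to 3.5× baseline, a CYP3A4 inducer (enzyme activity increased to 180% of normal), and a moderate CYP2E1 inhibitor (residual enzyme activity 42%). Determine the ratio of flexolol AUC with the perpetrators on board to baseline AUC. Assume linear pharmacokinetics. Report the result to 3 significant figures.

CYP1A2: 0.41 × 3.5 = 1.435
CYP3A4: 0.12 × 1.8 = 0.216
CYP2E1: 0.21 × 0.42 = 0.0882
Other: 0.26 (unchanged)
Relative clearance = 1.435 + 0.216 + 0.0882 + 0.26 = 1.9992.
Because AUC varies inversely with clearance, the combined effect is 1 / 1.9992 = 0.500.

0.500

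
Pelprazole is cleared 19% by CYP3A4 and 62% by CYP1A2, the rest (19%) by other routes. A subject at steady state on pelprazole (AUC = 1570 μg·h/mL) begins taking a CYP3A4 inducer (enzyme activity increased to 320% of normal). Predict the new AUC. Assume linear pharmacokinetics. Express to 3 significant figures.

1.11 × 10³ μg·h/mL

CYP3A4: 0.19 × 3.2 = 0.608
CYP1A2: 0.62 (unchanged)
Other: 0.19 (unchanged)
Relative clearance = 0.608 + 0.62 + 0.19 = 1.418.
With dosing unchanged, AUC scales as 1/CL: 1570 / 1.418 = 1.11 × 10³ μg·h/mL.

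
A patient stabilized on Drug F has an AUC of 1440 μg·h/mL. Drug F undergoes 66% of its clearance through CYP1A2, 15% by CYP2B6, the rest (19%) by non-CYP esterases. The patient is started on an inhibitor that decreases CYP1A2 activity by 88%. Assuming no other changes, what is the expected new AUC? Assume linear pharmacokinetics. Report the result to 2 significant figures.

3.4 × 10³ μg·h/mL

CYP1A2: 0.66 × 0.12 = 0.0792
CYP2B6: 0.15 (unchanged)
Other: 0.19 (unchanged)
CL_new/CL_old = 0.0792 + 0.15 + 0.19 = 0.4192.
AUC ∝ 1/CL, so new value = 1440 / 0.4192 = 3.4 × 10³ μg·h/mL.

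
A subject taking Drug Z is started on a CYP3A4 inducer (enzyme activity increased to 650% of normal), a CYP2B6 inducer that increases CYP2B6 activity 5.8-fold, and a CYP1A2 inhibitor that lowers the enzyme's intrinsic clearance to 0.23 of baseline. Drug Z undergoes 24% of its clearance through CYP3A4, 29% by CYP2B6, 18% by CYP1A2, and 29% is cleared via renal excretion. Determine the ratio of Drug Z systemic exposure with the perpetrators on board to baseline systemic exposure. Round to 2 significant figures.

The CYP3A4 pathway (24% of clearance) is boosted to 6.5× activity: 0.24 × 6.5 = 1.56.
The CYP2B6 pathway (29% of clearance) is boosted to 5.8× activity: 0.29 × 5.8 = 1.682.
The CYP1A2 pathway (18% of clearance) drops to 0.23× activity: 0.18 × 0.23 = 0.0414.
The remaining 29% of clearance is unaffected.
Relative clearance = 1.56 + 1.682 + 0.0414 + 0.29 = 3.5734.
Because systemic exposure varies inversely with clearance, the combined effect is 1 / 3.5734 = 0.28.

0.28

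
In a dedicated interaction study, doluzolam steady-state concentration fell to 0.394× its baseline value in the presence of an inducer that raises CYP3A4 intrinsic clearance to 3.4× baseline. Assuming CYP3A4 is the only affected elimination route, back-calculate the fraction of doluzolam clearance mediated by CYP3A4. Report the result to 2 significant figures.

Let fm be the CYP3A4 fraction. New clearance relative to baseline = fm × 3.4 + (1 − fm).
Steady-state concentration ratio = 1 / (new CL fraction), so new CL fraction = 1 / 0.394 = 2.538.
fm × 3.4 + 1 − fm = 2.538  ⇒  fm × (3.4 − 1) = 1.538  ⇒  fm = 0.64.

0.64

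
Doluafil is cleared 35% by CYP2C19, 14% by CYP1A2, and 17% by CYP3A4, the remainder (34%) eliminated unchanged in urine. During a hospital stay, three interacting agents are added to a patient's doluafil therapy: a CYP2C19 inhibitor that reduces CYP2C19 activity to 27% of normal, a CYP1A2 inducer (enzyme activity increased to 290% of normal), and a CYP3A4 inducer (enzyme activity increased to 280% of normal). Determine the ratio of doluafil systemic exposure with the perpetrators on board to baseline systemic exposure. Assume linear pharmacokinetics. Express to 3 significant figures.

CYP2C19: 0.35 × 0.27 = 0.0945
CYP1A2: 0.14 × 2.9 = 0.406
CYP3A4: 0.17 × 2.8 = 0.476
Other: 0.34 (unchanged)
Relative clearance = 0.0945 + 0.406 + 0.476 + 0.34 = 1.3165.
Because systemic exposure varies inversely with clearance, the combined effect is 1 / 1.3165 = 0.760.

0.760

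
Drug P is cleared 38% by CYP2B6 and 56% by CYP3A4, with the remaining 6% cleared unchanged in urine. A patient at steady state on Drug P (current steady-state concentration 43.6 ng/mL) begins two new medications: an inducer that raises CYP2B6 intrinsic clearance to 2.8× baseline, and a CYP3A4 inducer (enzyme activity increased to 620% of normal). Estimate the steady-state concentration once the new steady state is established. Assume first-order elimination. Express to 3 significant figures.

The CYP2B6 pathway (38% of clearance) rises to 2.8× activity: 0.38 × 2.8 = 1.064.
The CYP3A4 pathway (56% of clearance) is boosted to 6.2× activity: 0.56 × 6.2 = 3.472.
The remaining 6% of clearance is unaffected.
CL_new/CL_old = 1.064 + 3.472 + 0.06 = 4.596.
New steady-state concentration = 43.6 / 4.596 = 9.49 ng/mL (concentration scales inversely with clearance).

9.49 ng/mL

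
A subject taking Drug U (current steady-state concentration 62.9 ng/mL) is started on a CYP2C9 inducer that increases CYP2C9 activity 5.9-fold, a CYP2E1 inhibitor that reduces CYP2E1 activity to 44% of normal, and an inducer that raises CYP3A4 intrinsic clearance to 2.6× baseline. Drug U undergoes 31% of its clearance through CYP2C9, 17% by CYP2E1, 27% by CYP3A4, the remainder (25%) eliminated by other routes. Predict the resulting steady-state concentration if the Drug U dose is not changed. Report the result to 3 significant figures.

The CYP2C9 pathway (31% of clearance) is boosted to 5.9× activity: 0.31 × 5.9 = 1.829.
The CYP2E1 pathway (17% of clearance) drops to 0.44× activity: 0.17 × 0.44 = 0.0748.
The CYP3A4 pathway (27% of clearance) increases to 2.6× activity: 0.27 × 2.6 = 0.702.
Non-CYP routes (25%) are unchanged.
New clearance relative to baseline: 1.829 + 0.0748 + 0.702 + 0.25 = 2.8558.
Steady-state concentration ∝ 1/CL: new value = 62.9 / 2.8558 = 22.0 ng/mL.

22.0 ng/mL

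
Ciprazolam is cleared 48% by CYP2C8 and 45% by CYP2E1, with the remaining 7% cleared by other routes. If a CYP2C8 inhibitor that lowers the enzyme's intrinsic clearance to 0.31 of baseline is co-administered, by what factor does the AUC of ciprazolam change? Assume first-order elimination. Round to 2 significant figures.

1.5

The CYP2C8 pathway (48% of clearance) falls to 0.31× activity: 0.48 × 0.31 = 0.1488.
CYP2E1 (45%) and the residual 7% are unaffected.
Relative clearance = 0.1488 + 0.45 + 0.07 = 0.6688.
Since AUC ∝ 1/CL, the ratio is 1 / 0.6688 = 1.5.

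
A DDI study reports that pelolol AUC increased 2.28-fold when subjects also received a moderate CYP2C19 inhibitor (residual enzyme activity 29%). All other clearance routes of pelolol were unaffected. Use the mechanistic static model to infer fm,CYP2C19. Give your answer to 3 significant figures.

0.791

Call the CYP2C19 fraction fm. After the interaction, CL_new/CL_old = fm × 0.29 + (1 − fm).
AUC ratio = 1 / (new CL fraction), so new CL fraction = 1 / 2.28 = 0.4386.
fm × 0.29 + 1 − fm = 0.4386  ⇒  fm × (0.29 − 1) = −0.5614  ⇒  fm = 0.791.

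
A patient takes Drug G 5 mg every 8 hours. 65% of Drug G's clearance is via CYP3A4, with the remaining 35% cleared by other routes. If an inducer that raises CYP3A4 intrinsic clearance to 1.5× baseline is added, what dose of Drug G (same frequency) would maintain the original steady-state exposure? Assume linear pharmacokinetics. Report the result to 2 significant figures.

The CYP3A4 pathway (65% of clearance) increases to 1.5× activity: 0.65 × 1.5 = 0.975.
The remaining 35% of clearance is unaffected.
Relative clearance = 0.975 + 0.35 = 1.325.
Exposure is unchanged when dose changes in proportion to clearance. New dose = 5 mg × 1.325 = 6.6 mg.

6.6 mg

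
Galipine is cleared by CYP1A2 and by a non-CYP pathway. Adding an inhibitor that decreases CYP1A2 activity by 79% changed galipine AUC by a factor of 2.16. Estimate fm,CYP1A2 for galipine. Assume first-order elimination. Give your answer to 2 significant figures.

CL'/CL = 1 / 2.16 = 0.463
0.21·fm + (1 − fm) = 0.463
fm = (0.463 − 1) / (0.21 − 1) = 0.68

0.68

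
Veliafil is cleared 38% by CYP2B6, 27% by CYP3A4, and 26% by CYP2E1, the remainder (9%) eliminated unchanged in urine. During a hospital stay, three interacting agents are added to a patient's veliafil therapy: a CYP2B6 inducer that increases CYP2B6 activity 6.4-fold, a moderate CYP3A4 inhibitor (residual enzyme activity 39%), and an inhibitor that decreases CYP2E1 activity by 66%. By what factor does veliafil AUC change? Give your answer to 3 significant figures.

0.368

The CYP2B6 pathway (38% of clearance) increases to 6.4× activity: 0.38 × 6.4 = 2.432.
The CYP3A4 pathway (27% of clearance) is reduced to 0.39× activity: 0.27 × 0.39 = 0.1053.
The CYP2E1 pathway (26% of clearance) is reduced to 0.34× activity: 0.26 × 0.34 = 0.0884.
Non-CYP routes (9%) are unchanged.
Relative clearance = 2.432 + 0.1053 + 0.0884 + 0.09 = 2.7157.
Net AUC ratio = 1 / 2.7157 = 0.368.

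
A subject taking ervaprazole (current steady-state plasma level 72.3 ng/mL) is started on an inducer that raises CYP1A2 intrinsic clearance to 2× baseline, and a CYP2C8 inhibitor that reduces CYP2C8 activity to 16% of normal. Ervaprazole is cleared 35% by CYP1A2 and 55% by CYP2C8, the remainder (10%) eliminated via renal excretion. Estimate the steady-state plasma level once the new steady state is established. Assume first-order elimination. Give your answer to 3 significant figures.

81.4 ng/mL

The CYP1A2 pathway (35% of clearance) is boosted to 2× activity: 0.35 × 2 = 0.7.
The CYP2C8 pathway (55% of clearance) is reduced to 0.16× activity: 0.55 × 0.16 = 0.088.
The remaining 10% of clearance is unaffected.
New clearance relative to baseline: 0.7 + 0.088 + 0.1 = 0.888.
Dividing the baseline by the relative clearance: 72.3 / 0.888 = 81.4 ng/mL.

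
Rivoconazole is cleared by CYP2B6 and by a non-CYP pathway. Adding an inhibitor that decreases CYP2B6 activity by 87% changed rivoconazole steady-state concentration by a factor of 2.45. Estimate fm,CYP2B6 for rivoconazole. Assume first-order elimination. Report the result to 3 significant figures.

0.680

CL'/CL = 1 / 2.45 = 0.4082
0.13·fm + (1 − fm) = 0.4082
fm = (0.4082 − 1) / (0.13 − 1) = 0.680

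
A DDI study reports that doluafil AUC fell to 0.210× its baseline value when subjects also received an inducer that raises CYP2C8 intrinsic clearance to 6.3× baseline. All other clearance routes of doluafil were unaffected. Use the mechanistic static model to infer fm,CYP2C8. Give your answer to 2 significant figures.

Call the CYP2C8 fraction fm. After the interaction, CL_new/CL_old = fm × 6.3 + (1 − fm).
AUC ratio = 1 / (new CL fraction), so new CL fraction = 1 / 0.210 = 4.762.
fm × 6.3 + 1 − fm = 4.762  ⇒  fm × (6.3 − 1) = 3.762  ⇒  fm = 0.71.

0.71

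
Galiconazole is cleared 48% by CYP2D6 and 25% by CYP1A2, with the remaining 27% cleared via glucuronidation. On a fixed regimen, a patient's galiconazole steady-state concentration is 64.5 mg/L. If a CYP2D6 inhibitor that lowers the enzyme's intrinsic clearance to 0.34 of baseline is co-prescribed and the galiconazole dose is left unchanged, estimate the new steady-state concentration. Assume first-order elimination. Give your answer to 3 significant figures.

CYP2D6: 0.48 × 0.34 = 0.1632
CYP1A2: 0.25 (unchanged)
Other: 0.27 (unchanged)
Relative clearance = 0.1632 + 0.25 + 0.27 = 0.6832.
With dosing unchanged, steady-state concentration scales as 1/CL: 64.5 / 0.6832 = 94.4 mg/L.

94.4 mg/L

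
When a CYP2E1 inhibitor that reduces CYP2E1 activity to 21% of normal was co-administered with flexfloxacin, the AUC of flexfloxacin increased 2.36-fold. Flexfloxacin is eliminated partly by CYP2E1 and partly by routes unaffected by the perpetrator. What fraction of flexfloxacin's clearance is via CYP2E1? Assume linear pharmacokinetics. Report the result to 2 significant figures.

0.73

Let x = fm,CYP2E1. Because AUC ∝ 1/CL, relative clearance fell to 1/2.36 = 0.4237.
Only the CYP2E1 route changed, so 0.4237 = x·0.21 + (1 − x), giving x = 0.73.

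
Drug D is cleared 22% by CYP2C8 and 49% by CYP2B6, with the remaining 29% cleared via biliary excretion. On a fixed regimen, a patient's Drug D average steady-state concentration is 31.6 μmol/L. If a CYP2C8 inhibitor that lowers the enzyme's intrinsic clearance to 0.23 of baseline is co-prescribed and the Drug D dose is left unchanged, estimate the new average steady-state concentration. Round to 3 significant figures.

The CYP2C8 pathway (22% of clearance) is reduced to 0.23× activity: 0.22 × 0.23 = 0.0506.
CYP2B6 (49%) and the residual 29% are unaffected.
Relative clearance = 0.0506 + 0.49 + 0.29 = 0.8306.
With dosing unchanged, average steady-state concentration scales as 1/CL: 31.6 / 0.8306 = 38.0 μmol/L.

38.0 μmol/L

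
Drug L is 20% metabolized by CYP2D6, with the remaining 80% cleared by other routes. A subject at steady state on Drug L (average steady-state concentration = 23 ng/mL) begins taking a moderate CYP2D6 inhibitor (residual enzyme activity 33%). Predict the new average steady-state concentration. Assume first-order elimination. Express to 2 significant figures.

27 ng/mL

The CYP2D6 pathway (20% of clearance) drops to 0.33× activity: 0.2 × 0.33 = 0.066.
Non-CYP routes (80%) are unchanged.
New clearance relative to baseline: 0.066 + 0.8 = 0.866.
Average steady-state concentration ∝ 1/CL, so new value = 23 / 0.866 = 27 ng/mL.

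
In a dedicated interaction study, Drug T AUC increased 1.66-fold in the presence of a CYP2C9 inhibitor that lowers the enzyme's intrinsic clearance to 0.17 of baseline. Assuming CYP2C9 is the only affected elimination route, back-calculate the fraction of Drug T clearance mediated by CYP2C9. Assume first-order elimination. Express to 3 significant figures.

Let fm be the CYP2C9 fraction. New clearance relative to baseline = fm × 0.17 + (1 − fm).
AUC ratio = 1 / (new CL fraction), so new CL fraction = 1 / 1.66 = 0.6024.
fm × 0.17 + 1 − fm = 0.6024  ⇒  fm × (0.17 − 1) = −0.3976  ⇒  fm = 0.479.

0.479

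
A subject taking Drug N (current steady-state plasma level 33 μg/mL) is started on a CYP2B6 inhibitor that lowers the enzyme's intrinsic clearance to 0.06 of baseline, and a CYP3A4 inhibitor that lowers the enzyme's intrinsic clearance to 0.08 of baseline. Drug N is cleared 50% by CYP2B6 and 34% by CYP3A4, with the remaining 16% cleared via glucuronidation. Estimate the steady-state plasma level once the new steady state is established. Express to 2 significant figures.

The CYP2B6 pathway (50% of clearance) is reduced to 0.06× activity: 0.5 × 0.06 = 0.03.
The CYP3A4 pathway (34% of clearance) falls to 0.08× activity: 0.34 × 0.08 = 0.0272.
Non-CYP routes (16%) are unchanged.
CL_new/CL_old = 0.03 + 0.0272 + 0.16 = 0.2172.
Dividing the baseline by the relative clearance: 33 / 0.2172 = 1.5 × 10² μg/mL.

1.5 × 10² μg/mL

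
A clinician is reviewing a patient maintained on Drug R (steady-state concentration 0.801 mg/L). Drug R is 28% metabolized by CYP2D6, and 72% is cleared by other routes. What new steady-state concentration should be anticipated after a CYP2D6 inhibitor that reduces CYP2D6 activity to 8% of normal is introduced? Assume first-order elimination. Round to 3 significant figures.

CYP2D6: 0.28 × 0.08 = 0.0224
Other: 0.72 (unchanged)
Relative clearance = 0.0224 + 0.72 = 0.7424.
Steady-state concentration ∝ 1/CL, so new value = 0.801 / 0.7424 = 1.08 mg/L.

1.08 mg/L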